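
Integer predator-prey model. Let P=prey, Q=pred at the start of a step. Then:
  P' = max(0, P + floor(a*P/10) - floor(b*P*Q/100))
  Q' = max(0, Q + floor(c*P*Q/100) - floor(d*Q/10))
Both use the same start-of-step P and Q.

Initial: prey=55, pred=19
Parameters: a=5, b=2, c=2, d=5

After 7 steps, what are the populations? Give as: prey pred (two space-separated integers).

Step 1: prey: 55+27-20=62; pred: 19+20-9=30
Step 2: prey: 62+31-37=56; pred: 30+37-15=52
Step 3: prey: 56+28-58=26; pred: 52+58-26=84
Step 4: prey: 26+13-43=0; pred: 84+43-42=85
Step 5: prey: 0+0-0=0; pred: 85+0-42=43
Step 6: prey: 0+0-0=0; pred: 43+0-21=22
Step 7: prey: 0+0-0=0; pred: 22+0-11=11

Answer: 0 11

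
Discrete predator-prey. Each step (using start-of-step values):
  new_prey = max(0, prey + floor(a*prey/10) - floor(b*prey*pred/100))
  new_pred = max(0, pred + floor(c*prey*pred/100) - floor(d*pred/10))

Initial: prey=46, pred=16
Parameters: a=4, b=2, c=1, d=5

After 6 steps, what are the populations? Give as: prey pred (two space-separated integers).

Answer: 70 24

Derivation:
Step 1: prey: 46+18-14=50; pred: 16+7-8=15
Step 2: prey: 50+20-15=55; pred: 15+7-7=15
Step 3: prey: 55+22-16=61; pred: 15+8-7=16
Step 4: prey: 61+24-19=66; pred: 16+9-8=17
Step 5: prey: 66+26-22=70; pred: 17+11-8=20
Step 6: prey: 70+28-28=70; pred: 20+14-10=24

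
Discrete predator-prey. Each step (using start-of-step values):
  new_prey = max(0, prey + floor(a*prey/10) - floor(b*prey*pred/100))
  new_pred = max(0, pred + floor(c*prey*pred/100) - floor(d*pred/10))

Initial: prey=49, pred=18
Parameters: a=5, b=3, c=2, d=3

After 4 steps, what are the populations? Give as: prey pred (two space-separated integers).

Step 1: prey: 49+24-26=47; pred: 18+17-5=30
Step 2: prey: 47+23-42=28; pred: 30+28-9=49
Step 3: prey: 28+14-41=1; pred: 49+27-14=62
Step 4: prey: 1+0-1=0; pred: 62+1-18=45

Answer: 0 45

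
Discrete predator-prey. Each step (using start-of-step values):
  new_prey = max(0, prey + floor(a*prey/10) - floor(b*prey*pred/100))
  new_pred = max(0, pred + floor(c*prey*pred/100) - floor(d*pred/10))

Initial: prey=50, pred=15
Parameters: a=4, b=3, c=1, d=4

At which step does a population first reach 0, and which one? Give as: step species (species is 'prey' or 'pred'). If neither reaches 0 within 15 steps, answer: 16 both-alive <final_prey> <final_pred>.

Answer: 16 both-alive 72 11

Derivation:
Step 1: prey: 50+20-22=48; pred: 15+7-6=16
Step 2: prey: 48+19-23=44; pred: 16+7-6=17
Step 3: prey: 44+17-22=39; pred: 17+7-6=18
Step 4: prey: 39+15-21=33; pred: 18+7-7=18
Step 5: prey: 33+13-17=29; pred: 18+5-7=16
Step 6: prey: 29+11-13=27; pred: 16+4-6=14
Step 7: prey: 27+10-11=26; pred: 14+3-5=12
Step 8: prey: 26+10-9=27; pred: 12+3-4=11
Step 9: prey: 27+10-8=29; pred: 11+2-4=9
Step 10: prey: 29+11-7=33; pred: 9+2-3=8
Step 11: prey: 33+13-7=39; pred: 8+2-3=7
Step 12: prey: 39+15-8=46; pred: 7+2-2=7
Step 13: prey: 46+18-9=55; pred: 7+3-2=8
Step 14: prey: 55+22-13=64; pred: 8+4-3=9
Step 15: prey: 64+25-17=72; pred: 9+5-3=11
No extinction within 15 steps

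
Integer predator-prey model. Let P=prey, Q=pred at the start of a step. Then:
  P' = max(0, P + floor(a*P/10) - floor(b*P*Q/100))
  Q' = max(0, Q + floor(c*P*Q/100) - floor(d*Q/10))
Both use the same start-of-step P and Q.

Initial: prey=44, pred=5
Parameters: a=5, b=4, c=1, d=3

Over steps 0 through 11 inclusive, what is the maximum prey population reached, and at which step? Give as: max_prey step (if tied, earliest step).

Answer: 94 4

Derivation:
Step 1: prey: 44+22-8=58; pred: 5+2-1=6
Step 2: prey: 58+29-13=74; pred: 6+3-1=8
Step 3: prey: 74+37-23=88; pred: 8+5-2=11
Step 4: prey: 88+44-38=94; pred: 11+9-3=17
Step 5: prey: 94+47-63=78; pred: 17+15-5=27
Step 6: prey: 78+39-84=33; pred: 27+21-8=40
Step 7: prey: 33+16-52=0; pred: 40+13-12=41
Step 8: prey: 0+0-0=0; pred: 41+0-12=29
Step 9: prey: 0+0-0=0; pred: 29+0-8=21
Step 10: prey: 0+0-0=0; pred: 21+0-6=15
Step 11: prey: 0+0-0=0; pred: 15+0-4=11
Max prey = 94 at step 4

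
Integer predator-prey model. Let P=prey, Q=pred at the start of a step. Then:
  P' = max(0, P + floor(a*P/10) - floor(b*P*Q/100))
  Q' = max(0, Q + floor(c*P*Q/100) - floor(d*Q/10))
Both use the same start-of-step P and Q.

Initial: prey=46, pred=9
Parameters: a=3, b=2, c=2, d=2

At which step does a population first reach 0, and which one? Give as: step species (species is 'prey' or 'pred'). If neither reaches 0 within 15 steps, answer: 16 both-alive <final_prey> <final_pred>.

Step 1: prey: 46+13-8=51; pred: 9+8-1=16
Step 2: prey: 51+15-16=50; pred: 16+16-3=29
Step 3: prey: 50+15-29=36; pred: 29+29-5=53
Step 4: prey: 36+10-38=8; pred: 53+38-10=81
Step 5: prey: 8+2-12=0; pred: 81+12-16=77
First extinction: prey at step 5

Answer: 5 prey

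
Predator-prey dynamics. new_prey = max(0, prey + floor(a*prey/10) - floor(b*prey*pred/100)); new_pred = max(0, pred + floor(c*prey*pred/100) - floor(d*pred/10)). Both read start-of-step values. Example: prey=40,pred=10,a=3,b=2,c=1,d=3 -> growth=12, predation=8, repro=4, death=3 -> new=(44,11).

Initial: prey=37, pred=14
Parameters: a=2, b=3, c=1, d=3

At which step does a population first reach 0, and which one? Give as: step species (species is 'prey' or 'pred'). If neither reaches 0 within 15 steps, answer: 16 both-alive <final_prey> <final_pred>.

Answer: 16 both-alive 21 3

Derivation:
Step 1: prey: 37+7-15=29; pred: 14+5-4=15
Step 2: prey: 29+5-13=21; pred: 15+4-4=15
Step 3: prey: 21+4-9=16; pred: 15+3-4=14
Step 4: prey: 16+3-6=13; pred: 14+2-4=12
Step 5: prey: 13+2-4=11; pred: 12+1-3=10
Step 6: prey: 11+2-3=10; pred: 10+1-3=8
Step 7: prey: 10+2-2=10; pred: 8+0-2=6
Step 8: prey: 10+2-1=11; pred: 6+0-1=5
Step 9: prey: 11+2-1=12; pred: 5+0-1=4
Step 10: prey: 12+2-1=13; pred: 4+0-1=3
Step 11: prey: 13+2-1=14; pred: 3+0-0=3
Step 12: prey: 14+2-1=15; pred: 3+0-0=3
Step 13: prey: 15+3-1=17; pred: 3+0-0=3
Step 14: prey: 17+3-1=19; pred: 3+0-0=3
Step 15: prey: 19+3-1=21; pred: 3+0-0=3
No extinction within 15 steps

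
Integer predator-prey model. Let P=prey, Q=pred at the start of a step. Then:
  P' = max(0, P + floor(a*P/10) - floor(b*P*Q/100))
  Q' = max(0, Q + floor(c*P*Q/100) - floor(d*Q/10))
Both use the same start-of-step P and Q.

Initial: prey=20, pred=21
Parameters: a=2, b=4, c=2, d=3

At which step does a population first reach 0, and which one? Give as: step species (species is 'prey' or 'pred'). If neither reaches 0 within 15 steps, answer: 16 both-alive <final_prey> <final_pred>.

Step 1: prey: 20+4-16=8; pred: 21+8-6=23
Step 2: prey: 8+1-7=2; pred: 23+3-6=20
Step 3: prey: 2+0-1=1; pred: 20+0-6=14
Step 4: prey: 1+0-0=1; pred: 14+0-4=10
Step 5: prey: 1+0-0=1; pred: 10+0-3=7
Step 6: prey: 1+0-0=1; pred: 7+0-2=5
Step 7: prey: 1+0-0=1; pred: 5+0-1=4
Step 8: prey: 1+0-0=1; pred: 4+0-1=3
Step 9: prey: 1+0-0=1; pred: 3+0-0=3
Steps 10-15: state stable at prey=1, pred=3 (no change)
No extinction within 15 steps

Answer: 16 both-alive 1 3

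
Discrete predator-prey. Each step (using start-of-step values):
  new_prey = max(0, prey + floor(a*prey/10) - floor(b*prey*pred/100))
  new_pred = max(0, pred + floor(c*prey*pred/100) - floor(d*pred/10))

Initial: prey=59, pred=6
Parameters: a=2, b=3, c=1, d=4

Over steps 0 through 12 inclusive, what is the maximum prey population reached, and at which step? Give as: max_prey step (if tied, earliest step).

Answer: 60 1

Derivation:
Step 1: prey: 59+11-10=60; pred: 6+3-2=7
Step 2: prey: 60+12-12=60; pred: 7+4-2=9
Step 3: prey: 60+12-16=56; pred: 9+5-3=11
Step 4: prey: 56+11-18=49; pred: 11+6-4=13
Step 5: prey: 49+9-19=39; pred: 13+6-5=14
Step 6: prey: 39+7-16=30; pred: 14+5-5=14
Step 7: prey: 30+6-12=24; pred: 14+4-5=13
Step 8: prey: 24+4-9=19; pred: 13+3-5=11
Step 9: prey: 19+3-6=16; pred: 11+2-4=9
Step 10: prey: 16+3-4=15; pred: 9+1-3=7
Step 11: prey: 15+3-3=15; pred: 7+1-2=6
Step 12: prey: 15+3-2=16; pred: 6+0-2=4
Max prey = 60 at step 1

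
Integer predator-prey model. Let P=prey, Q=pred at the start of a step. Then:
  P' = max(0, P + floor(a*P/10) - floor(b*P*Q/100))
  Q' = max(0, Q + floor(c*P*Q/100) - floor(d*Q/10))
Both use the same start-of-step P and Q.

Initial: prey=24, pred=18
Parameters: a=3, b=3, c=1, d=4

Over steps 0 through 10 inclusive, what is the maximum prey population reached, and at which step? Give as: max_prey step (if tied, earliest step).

Step 1: prey: 24+7-12=19; pred: 18+4-7=15
Step 2: prey: 19+5-8=16; pred: 15+2-6=11
Step 3: prey: 16+4-5=15; pred: 11+1-4=8
Step 4: prey: 15+4-3=16; pred: 8+1-3=6
Step 5: prey: 16+4-2=18; pred: 6+0-2=4
Step 6: prey: 18+5-2=21; pred: 4+0-1=3
Step 7: prey: 21+6-1=26; pred: 3+0-1=2
Step 8: prey: 26+7-1=32; pred: 2+0-0=2
Step 9: prey: 32+9-1=40; pred: 2+0-0=2
Step 10: prey: 40+12-2=50; pred: 2+0-0=2
Max prey = 50 at step 10

Answer: 50 10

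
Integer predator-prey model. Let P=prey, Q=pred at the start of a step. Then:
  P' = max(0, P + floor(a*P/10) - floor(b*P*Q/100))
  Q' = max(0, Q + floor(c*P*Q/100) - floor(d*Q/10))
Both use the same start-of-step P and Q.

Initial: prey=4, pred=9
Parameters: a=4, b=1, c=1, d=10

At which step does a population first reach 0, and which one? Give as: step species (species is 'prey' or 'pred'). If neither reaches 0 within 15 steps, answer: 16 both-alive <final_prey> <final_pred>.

Step 1: prey: 4+1-0=5; pred: 9+0-9=0
First extinction: pred at step 1

Answer: 1 pred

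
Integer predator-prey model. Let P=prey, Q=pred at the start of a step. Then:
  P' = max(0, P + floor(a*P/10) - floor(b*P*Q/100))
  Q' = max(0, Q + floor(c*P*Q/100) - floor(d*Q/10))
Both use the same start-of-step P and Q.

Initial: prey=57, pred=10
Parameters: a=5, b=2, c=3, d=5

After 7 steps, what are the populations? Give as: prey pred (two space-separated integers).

Step 1: prey: 57+28-11=74; pred: 10+17-5=22
Step 2: prey: 74+37-32=79; pred: 22+48-11=59
Step 3: prey: 79+39-93=25; pred: 59+139-29=169
Step 4: prey: 25+12-84=0; pred: 169+126-84=211
Step 5: prey: 0+0-0=0; pred: 211+0-105=106
Step 6: prey: 0+0-0=0; pred: 106+0-53=53
Step 7: prey: 0+0-0=0; pred: 53+0-26=27

Answer: 0 27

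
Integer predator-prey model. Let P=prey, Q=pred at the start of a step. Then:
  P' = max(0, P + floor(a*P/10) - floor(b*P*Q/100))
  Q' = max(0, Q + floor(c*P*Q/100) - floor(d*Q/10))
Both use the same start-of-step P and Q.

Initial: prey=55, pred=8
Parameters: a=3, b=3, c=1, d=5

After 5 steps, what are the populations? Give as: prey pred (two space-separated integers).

Step 1: prey: 55+16-13=58; pred: 8+4-4=8
Step 2: prey: 58+17-13=62; pred: 8+4-4=8
Step 3: prey: 62+18-14=66; pred: 8+4-4=8
Step 4: prey: 66+19-15=70; pred: 8+5-4=9
Step 5: prey: 70+21-18=73; pred: 9+6-4=11

Answer: 73 11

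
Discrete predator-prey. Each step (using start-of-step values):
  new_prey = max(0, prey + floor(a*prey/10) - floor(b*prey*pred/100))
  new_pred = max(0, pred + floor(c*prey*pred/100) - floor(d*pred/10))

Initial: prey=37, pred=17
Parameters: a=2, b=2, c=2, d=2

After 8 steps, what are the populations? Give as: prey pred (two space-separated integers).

Step 1: prey: 37+7-12=32; pred: 17+12-3=26
Step 2: prey: 32+6-16=22; pred: 26+16-5=37
Step 3: prey: 22+4-16=10; pred: 37+16-7=46
Step 4: prey: 10+2-9=3; pred: 46+9-9=46
Step 5: prey: 3+0-2=1; pred: 46+2-9=39
Step 6: prey: 1+0-0=1; pred: 39+0-7=32
Step 7: prey: 1+0-0=1; pred: 32+0-6=26
Step 8: prey: 1+0-0=1; pred: 26+0-5=21

Answer: 1 21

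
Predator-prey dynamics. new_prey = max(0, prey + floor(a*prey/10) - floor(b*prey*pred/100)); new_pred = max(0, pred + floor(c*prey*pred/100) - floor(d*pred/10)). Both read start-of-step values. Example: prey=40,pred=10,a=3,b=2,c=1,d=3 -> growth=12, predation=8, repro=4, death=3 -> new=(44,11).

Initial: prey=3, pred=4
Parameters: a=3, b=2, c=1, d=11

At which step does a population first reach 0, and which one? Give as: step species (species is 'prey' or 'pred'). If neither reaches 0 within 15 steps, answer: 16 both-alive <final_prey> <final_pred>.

Answer: 1 pred

Derivation:
Step 1: prey: 3+0-0=3; pred: 4+0-4=0
First extinction: pred at step 1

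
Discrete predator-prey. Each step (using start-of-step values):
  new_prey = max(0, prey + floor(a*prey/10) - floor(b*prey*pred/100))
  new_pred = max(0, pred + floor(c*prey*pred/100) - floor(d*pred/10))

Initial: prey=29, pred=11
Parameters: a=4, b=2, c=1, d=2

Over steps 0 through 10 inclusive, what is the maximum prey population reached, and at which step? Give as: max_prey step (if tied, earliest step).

Answer: 47 4

Derivation:
Step 1: prey: 29+11-6=34; pred: 11+3-2=12
Step 2: prey: 34+13-8=39; pred: 12+4-2=14
Step 3: prey: 39+15-10=44; pred: 14+5-2=17
Step 4: prey: 44+17-14=47; pred: 17+7-3=21
Step 5: prey: 47+18-19=46; pred: 21+9-4=26
Step 6: prey: 46+18-23=41; pred: 26+11-5=32
Step 7: prey: 41+16-26=31; pred: 32+13-6=39
Step 8: prey: 31+12-24=19; pred: 39+12-7=44
Step 9: prey: 19+7-16=10; pred: 44+8-8=44
Step 10: prey: 10+4-8=6; pred: 44+4-8=40
Max prey = 47 at step 4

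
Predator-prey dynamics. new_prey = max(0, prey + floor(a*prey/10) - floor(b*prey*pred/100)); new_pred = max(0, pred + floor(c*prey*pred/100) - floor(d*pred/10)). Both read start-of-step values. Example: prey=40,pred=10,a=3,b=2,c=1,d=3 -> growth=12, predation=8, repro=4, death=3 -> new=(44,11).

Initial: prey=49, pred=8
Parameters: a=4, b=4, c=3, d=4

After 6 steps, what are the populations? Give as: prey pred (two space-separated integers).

Answer: 0 15

Derivation:
Step 1: prey: 49+19-15=53; pred: 8+11-3=16
Step 2: prey: 53+21-33=41; pred: 16+25-6=35
Step 3: prey: 41+16-57=0; pred: 35+43-14=64
Step 4: prey: 0+0-0=0; pred: 64+0-25=39
Step 5: prey: 0+0-0=0; pred: 39+0-15=24
Step 6: prey: 0+0-0=0; pred: 24+0-9=15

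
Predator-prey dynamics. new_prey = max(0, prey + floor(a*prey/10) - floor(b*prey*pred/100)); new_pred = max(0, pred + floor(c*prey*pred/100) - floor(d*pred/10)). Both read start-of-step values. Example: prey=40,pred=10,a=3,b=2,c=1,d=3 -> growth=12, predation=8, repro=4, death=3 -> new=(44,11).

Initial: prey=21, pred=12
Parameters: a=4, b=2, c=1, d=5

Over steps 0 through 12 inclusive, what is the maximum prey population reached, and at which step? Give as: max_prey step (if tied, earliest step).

Answer: 194 10

Derivation:
Step 1: prey: 21+8-5=24; pred: 12+2-6=8
Step 2: prey: 24+9-3=30; pred: 8+1-4=5
Step 3: prey: 30+12-3=39; pred: 5+1-2=4
Step 4: prey: 39+15-3=51; pred: 4+1-2=3
Step 5: prey: 51+20-3=68; pred: 3+1-1=3
Step 6: prey: 68+27-4=91; pred: 3+2-1=4
Step 7: prey: 91+36-7=120; pred: 4+3-2=5
Step 8: prey: 120+48-12=156; pred: 5+6-2=9
Step 9: prey: 156+62-28=190; pred: 9+14-4=19
Step 10: prey: 190+76-72=194; pred: 19+36-9=46
Step 11: prey: 194+77-178=93; pred: 46+89-23=112
Step 12: prey: 93+37-208=0; pred: 112+104-56=160
Max prey = 194 at step 10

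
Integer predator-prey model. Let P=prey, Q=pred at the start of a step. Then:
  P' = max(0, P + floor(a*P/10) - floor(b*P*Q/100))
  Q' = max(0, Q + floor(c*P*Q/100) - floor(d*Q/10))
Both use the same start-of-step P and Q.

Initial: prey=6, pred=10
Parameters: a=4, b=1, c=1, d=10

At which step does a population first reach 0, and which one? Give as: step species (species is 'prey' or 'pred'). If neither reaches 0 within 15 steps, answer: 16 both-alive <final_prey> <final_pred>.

Answer: 1 pred

Derivation:
Step 1: prey: 6+2-0=8; pred: 10+0-10=0
First extinction: pred at step 1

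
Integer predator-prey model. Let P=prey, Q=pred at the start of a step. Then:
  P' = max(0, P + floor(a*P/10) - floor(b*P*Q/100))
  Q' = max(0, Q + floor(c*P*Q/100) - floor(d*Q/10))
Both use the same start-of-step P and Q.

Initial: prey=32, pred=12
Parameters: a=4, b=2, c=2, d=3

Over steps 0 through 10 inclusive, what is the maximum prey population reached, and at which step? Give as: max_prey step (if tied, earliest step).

Answer: 40 2

Derivation:
Step 1: prey: 32+12-7=37; pred: 12+7-3=16
Step 2: prey: 37+14-11=40; pred: 16+11-4=23
Step 3: prey: 40+16-18=38; pred: 23+18-6=35
Step 4: prey: 38+15-26=27; pred: 35+26-10=51
Step 5: prey: 27+10-27=10; pred: 51+27-15=63
Step 6: prey: 10+4-12=2; pred: 63+12-18=57
Step 7: prey: 2+0-2=0; pred: 57+2-17=42
Step 8: prey: 0+0-0=0; pred: 42+0-12=30
Step 9: prey: 0+0-0=0; pred: 30+0-9=21
Step 10: prey: 0+0-0=0; pred: 21+0-6=15
Max prey = 40 at step 2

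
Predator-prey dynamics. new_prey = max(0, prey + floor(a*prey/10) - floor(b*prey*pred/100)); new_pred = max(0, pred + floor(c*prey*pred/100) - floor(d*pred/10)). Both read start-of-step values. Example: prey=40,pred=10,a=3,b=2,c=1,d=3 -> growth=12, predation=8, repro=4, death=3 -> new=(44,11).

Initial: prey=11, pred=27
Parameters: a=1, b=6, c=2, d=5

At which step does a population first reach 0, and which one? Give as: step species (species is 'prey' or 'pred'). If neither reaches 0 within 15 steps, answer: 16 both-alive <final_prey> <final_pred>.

Step 1: prey: 11+1-17=0; pred: 27+5-13=19
First extinction: prey at step 1

Answer: 1 prey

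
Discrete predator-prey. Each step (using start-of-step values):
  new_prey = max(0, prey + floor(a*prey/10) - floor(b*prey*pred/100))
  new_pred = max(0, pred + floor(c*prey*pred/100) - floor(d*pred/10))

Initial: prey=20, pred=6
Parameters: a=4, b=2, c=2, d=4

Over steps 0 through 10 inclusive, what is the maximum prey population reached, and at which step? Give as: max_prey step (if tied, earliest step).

Step 1: prey: 20+8-2=26; pred: 6+2-2=6
Step 2: prey: 26+10-3=33; pred: 6+3-2=7
Step 3: prey: 33+13-4=42; pred: 7+4-2=9
Step 4: prey: 42+16-7=51; pred: 9+7-3=13
Step 5: prey: 51+20-13=58; pred: 13+13-5=21
Step 6: prey: 58+23-24=57; pred: 21+24-8=37
Step 7: prey: 57+22-42=37; pred: 37+42-14=65
Step 8: prey: 37+14-48=3; pred: 65+48-26=87
Step 9: prey: 3+1-5=0; pred: 87+5-34=58
Step 10: prey: 0+0-0=0; pred: 58+0-23=35
Max prey = 58 at step 5

Answer: 58 5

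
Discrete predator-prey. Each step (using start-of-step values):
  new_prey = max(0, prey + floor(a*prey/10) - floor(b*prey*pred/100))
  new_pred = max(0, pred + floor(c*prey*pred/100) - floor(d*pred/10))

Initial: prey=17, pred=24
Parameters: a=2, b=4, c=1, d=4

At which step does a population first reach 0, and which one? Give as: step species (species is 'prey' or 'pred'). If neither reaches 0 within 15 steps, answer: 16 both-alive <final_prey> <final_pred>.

Answer: 16 both-alive 1 2

Derivation:
Step 1: prey: 17+3-16=4; pred: 24+4-9=19
Step 2: prey: 4+0-3=1; pred: 19+0-7=12
Step 3: prey: 1+0-0=1; pred: 12+0-4=8
Step 4: prey: 1+0-0=1; pred: 8+0-3=5
Step 5: prey: 1+0-0=1; pred: 5+0-2=3
Step 6: prey: 1+0-0=1; pred: 3+0-1=2
Step 7: prey: 1+0-0=1; pred: 2+0-0=2
Steps 8-15: state stable at prey=1, pred=2 (no change)
No extinction within 15 steps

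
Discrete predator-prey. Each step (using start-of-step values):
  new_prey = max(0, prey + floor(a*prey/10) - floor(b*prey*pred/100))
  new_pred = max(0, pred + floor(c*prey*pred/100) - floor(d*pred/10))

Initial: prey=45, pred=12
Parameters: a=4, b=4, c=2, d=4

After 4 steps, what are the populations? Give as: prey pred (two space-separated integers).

Step 1: prey: 45+18-21=42; pred: 12+10-4=18
Step 2: prey: 42+16-30=28; pred: 18+15-7=26
Step 3: prey: 28+11-29=10; pred: 26+14-10=30
Step 4: prey: 10+4-12=2; pred: 30+6-12=24

Answer: 2 24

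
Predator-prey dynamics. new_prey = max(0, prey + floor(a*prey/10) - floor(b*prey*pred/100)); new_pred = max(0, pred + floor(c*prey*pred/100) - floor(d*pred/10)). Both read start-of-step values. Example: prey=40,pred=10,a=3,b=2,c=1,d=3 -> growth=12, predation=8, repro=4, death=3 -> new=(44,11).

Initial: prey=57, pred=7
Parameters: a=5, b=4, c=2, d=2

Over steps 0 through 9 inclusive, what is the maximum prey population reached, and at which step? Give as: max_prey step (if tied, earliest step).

Answer: 70 1

Derivation:
Step 1: prey: 57+28-15=70; pred: 7+7-1=13
Step 2: prey: 70+35-36=69; pred: 13+18-2=29
Step 3: prey: 69+34-80=23; pred: 29+40-5=64
Step 4: prey: 23+11-58=0; pred: 64+29-12=81
Step 5: prey: 0+0-0=0; pred: 81+0-16=65
Step 6: prey: 0+0-0=0; pred: 65+0-13=52
Step 7: prey: 0+0-0=0; pred: 52+0-10=42
Step 8: prey: 0+0-0=0; pred: 42+0-8=34
Step 9: prey: 0+0-0=0; pred: 34+0-6=28
Max prey = 70 at step 1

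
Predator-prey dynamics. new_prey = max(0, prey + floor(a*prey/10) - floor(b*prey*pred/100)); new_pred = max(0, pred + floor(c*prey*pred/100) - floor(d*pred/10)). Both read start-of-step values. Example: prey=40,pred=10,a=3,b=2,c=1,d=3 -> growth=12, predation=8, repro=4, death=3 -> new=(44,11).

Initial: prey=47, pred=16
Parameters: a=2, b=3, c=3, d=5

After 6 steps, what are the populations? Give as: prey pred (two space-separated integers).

Step 1: prey: 47+9-22=34; pred: 16+22-8=30
Step 2: prey: 34+6-30=10; pred: 30+30-15=45
Step 3: prey: 10+2-13=0; pred: 45+13-22=36
Step 4: prey: 0+0-0=0; pred: 36+0-18=18
Step 5: prey: 0+0-0=0; pred: 18+0-9=9
Step 6: prey: 0+0-0=0; pred: 9+0-4=5

Answer: 0 5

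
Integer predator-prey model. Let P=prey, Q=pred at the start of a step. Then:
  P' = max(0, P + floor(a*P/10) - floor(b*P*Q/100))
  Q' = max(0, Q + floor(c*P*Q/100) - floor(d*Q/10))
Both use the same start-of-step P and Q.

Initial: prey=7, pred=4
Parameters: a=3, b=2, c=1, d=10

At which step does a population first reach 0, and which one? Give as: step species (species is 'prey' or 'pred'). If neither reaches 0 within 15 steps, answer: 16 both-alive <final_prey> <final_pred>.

Answer: 1 pred

Derivation:
Step 1: prey: 7+2-0=9; pred: 4+0-4=0
First extinction: pred at step 1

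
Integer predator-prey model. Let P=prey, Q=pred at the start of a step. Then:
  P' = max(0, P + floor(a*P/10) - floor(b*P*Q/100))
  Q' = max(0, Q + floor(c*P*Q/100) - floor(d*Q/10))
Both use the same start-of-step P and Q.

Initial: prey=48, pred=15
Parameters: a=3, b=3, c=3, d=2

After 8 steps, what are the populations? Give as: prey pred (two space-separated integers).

Step 1: prey: 48+14-21=41; pred: 15+21-3=33
Step 2: prey: 41+12-40=13; pred: 33+40-6=67
Step 3: prey: 13+3-26=0; pred: 67+26-13=80
Step 4: prey: 0+0-0=0; pred: 80+0-16=64
Step 5: prey: 0+0-0=0; pred: 64+0-12=52
Step 6: prey: 0+0-0=0; pred: 52+0-10=42
Step 7: prey: 0+0-0=0; pred: 42+0-8=34
Step 8: prey: 0+0-0=0; pred: 34+0-6=28

Answer: 0 28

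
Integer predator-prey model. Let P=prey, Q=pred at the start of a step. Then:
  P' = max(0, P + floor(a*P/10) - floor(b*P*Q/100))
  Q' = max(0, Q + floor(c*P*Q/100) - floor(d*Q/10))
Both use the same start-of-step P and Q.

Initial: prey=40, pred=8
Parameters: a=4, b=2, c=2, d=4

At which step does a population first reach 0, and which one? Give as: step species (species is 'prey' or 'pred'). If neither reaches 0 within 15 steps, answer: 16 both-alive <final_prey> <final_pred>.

Step 1: prey: 40+16-6=50; pred: 8+6-3=11
Step 2: prey: 50+20-11=59; pred: 11+11-4=18
Step 3: prey: 59+23-21=61; pred: 18+21-7=32
Step 4: prey: 61+24-39=46; pred: 32+39-12=59
Step 5: prey: 46+18-54=10; pred: 59+54-23=90
Step 6: prey: 10+4-18=0; pred: 90+18-36=72
First extinction: prey at step 6

Answer: 6 prey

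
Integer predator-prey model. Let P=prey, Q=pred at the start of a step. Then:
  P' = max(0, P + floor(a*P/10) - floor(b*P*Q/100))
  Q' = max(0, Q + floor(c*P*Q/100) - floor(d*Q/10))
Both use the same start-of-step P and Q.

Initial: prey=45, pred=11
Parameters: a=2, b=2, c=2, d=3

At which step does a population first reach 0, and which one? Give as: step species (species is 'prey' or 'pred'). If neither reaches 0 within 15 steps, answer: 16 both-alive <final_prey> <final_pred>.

Answer: 16 both-alive 1 3

Derivation:
Step 1: prey: 45+9-9=45; pred: 11+9-3=17
Step 2: prey: 45+9-15=39; pred: 17+15-5=27
Step 3: prey: 39+7-21=25; pred: 27+21-8=40
Step 4: prey: 25+5-20=10; pred: 40+20-12=48
Step 5: prey: 10+2-9=3; pred: 48+9-14=43
Step 6: prey: 3+0-2=1; pred: 43+2-12=33
Step 7: prey: 1+0-0=1; pred: 33+0-9=24
Step 8: prey: 1+0-0=1; pred: 24+0-7=17
Step 9: prey: 1+0-0=1; pred: 17+0-5=12
Step 10: prey: 1+0-0=1; pred: 12+0-3=9
Step 11: prey: 1+0-0=1; pred: 9+0-2=7
Step 12: prey: 1+0-0=1; pred: 7+0-2=5
Step 13: prey: 1+0-0=1; pred: 5+0-1=4
Step 14: prey: 1+0-0=1; pred: 4+0-1=3
Step 15: prey: 1+0-0=1; pred: 3+0-0=3
No extinction within 15 steps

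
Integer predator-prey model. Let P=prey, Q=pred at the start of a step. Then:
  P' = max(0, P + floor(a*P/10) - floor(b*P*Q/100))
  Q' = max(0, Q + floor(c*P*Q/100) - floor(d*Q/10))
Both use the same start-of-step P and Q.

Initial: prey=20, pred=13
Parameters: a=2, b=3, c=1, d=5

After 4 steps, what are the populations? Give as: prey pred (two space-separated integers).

Answer: 19 2

Derivation:
Step 1: prey: 20+4-7=17; pred: 13+2-6=9
Step 2: prey: 17+3-4=16; pred: 9+1-4=6
Step 3: prey: 16+3-2=17; pred: 6+0-3=3
Step 4: prey: 17+3-1=19; pred: 3+0-1=2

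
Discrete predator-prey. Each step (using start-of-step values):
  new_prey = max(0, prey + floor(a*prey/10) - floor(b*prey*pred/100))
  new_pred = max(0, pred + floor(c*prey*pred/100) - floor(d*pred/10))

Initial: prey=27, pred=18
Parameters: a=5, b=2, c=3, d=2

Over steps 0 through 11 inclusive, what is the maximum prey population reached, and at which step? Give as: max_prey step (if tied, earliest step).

Step 1: prey: 27+13-9=31; pred: 18+14-3=29
Step 2: prey: 31+15-17=29; pred: 29+26-5=50
Step 3: prey: 29+14-29=14; pred: 50+43-10=83
Step 4: prey: 14+7-23=0; pred: 83+34-16=101
Step 5: prey: 0+0-0=0; pred: 101+0-20=81
Step 6: prey: 0+0-0=0; pred: 81+0-16=65
Step 7: prey: 0+0-0=0; pred: 65+0-13=52
Step 8: prey: 0+0-0=0; pred: 52+0-10=42
Step 9: prey: 0+0-0=0; pred: 42+0-8=34
Step 10: prey: 0+0-0=0; pred: 34+0-6=28
Step 11: prey: 0+0-0=0; pred: 28+0-5=23
Max prey = 31 at step 1

Answer: 31 1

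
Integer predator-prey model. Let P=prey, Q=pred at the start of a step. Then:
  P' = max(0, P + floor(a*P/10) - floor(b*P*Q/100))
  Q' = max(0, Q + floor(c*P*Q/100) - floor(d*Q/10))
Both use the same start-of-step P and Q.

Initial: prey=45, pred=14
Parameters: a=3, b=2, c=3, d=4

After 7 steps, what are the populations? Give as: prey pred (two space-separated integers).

Answer: 0 17

Derivation:
Step 1: prey: 45+13-12=46; pred: 14+18-5=27
Step 2: prey: 46+13-24=35; pred: 27+37-10=54
Step 3: prey: 35+10-37=8; pred: 54+56-21=89
Step 4: prey: 8+2-14=0; pred: 89+21-35=75
Step 5: prey: 0+0-0=0; pred: 75+0-30=45
Step 6: prey: 0+0-0=0; pred: 45+0-18=27
Step 7: prey: 0+0-0=0; pred: 27+0-10=17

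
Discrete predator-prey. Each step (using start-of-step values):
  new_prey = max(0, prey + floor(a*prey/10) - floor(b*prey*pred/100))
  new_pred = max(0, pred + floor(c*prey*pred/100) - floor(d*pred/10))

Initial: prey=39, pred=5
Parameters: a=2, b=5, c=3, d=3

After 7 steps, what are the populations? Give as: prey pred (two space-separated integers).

Step 1: prey: 39+7-9=37; pred: 5+5-1=9
Step 2: prey: 37+7-16=28; pred: 9+9-2=16
Step 3: prey: 28+5-22=11; pred: 16+13-4=25
Step 4: prey: 11+2-13=0; pred: 25+8-7=26
Step 5: prey: 0+0-0=0; pred: 26+0-7=19
Step 6: prey: 0+0-0=0; pred: 19+0-5=14
Step 7: prey: 0+0-0=0; pred: 14+0-4=10

Answer: 0 10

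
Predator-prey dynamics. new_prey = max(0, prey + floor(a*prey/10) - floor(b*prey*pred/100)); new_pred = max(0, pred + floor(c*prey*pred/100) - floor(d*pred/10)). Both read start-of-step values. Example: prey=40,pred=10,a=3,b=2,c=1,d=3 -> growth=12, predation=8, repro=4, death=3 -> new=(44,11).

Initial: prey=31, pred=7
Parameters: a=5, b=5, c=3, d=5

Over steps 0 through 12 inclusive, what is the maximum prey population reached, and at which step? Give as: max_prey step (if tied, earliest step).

Step 1: prey: 31+15-10=36; pred: 7+6-3=10
Step 2: prey: 36+18-18=36; pred: 10+10-5=15
Step 3: prey: 36+18-27=27; pred: 15+16-7=24
Step 4: prey: 27+13-32=8; pred: 24+19-12=31
Step 5: prey: 8+4-12=0; pred: 31+7-15=23
Step 6: prey: 0+0-0=0; pred: 23+0-11=12
Step 7: prey: 0+0-0=0; pred: 12+0-6=6
Step 8: prey: 0+0-0=0; pred: 6+0-3=3
Step 9: prey: 0+0-0=0; pred: 3+0-1=2
Step 10: prey: 0+0-0=0; pred: 2+0-1=1
Step 11: prey: 0+0-0=0; pred: 1+0-0=1
Step 12: prey: 0+0-0=0; pred: 1+0-0=1
Max prey = 36 at step 1

Answer: 36 1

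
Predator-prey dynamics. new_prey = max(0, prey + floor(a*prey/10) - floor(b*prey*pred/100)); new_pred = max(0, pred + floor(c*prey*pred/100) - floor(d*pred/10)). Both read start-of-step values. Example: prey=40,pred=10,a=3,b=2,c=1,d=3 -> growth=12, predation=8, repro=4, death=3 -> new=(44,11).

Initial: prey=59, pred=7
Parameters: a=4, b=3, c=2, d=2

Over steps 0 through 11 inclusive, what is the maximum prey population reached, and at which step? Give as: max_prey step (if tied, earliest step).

Answer: 70 1

Derivation:
Step 1: prey: 59+23-12=70; pred: 7+8-1=14
Step 2: prey: 70+28-29=69; pred: 14+19-2=31
Step 3: prey: 69+27-64=32; pred: 31+42-6=67
Step 4: prey: 32+12-64=0; pred: 67+42-13=96
Step 5: prey: 0+0-0=0; pred: 96+0-19=77
Step 6: prey: 0+0-0=0; pred: 77+0-15=62
Step 7: prey: 0+0-0=0; pred: 62+0-12=50
Step 8: prey: 0+0-0=0; pred: 50+0-10=40
Step 9: prey: 0+0-0=0; pred: 40+0-8=32
Step 10: prey: 0+0-0=0; pred: 32+0-6=26
Step 11: prey: 0+0-0=0; pred: 26+0-5=21
Max prey = 70 at step 1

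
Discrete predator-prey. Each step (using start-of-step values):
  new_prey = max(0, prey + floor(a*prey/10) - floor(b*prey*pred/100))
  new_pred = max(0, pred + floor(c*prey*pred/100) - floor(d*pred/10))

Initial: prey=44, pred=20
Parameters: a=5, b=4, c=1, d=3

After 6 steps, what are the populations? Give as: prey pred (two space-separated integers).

Answer: 8 11

Derivation:
Step 1: prey: 44+22-35=31; pred: 20+8-6=22
Step 2: prey: 31+15-27=19; pred: 22+6-6=22
Step 3: prey: 19+9-16=12; pred: 22+4-6=20
Step 4: prey: 12+6-9=9; pred: 20+2-6=16
Step 5: prey: 9+4-5=8; pred: 16+1-4=13
Step 6: prey: 8+4-4=8; pred: 13+1-3=11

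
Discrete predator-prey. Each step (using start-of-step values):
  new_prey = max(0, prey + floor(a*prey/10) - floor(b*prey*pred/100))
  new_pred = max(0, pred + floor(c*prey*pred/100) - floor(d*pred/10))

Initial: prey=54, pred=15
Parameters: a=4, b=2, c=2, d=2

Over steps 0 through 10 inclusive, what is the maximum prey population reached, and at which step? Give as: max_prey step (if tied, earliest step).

Answer: 59 1

Derivation:
Step 1: prey: 54+21-16=59; pred: 15+16-3=28
Step 2: prey: 59+23-33=49; pred: 28+33-5=56
Step 3: prey: 49+19-54=14; pred: 56+54-11=99
Step 4: prey: 14+5-27=0; pred: 99+27-19=107
Step 5: prey: 0+0-0=0; pred: 107+0-21=86
Step 6: prey: 0+0-0=0; pred: 86+0-17=69
Step 7: prey: 0+0-0=0; pred: 69+0-13=56
Step 8: prey: 0+0-0=0; pred: 56+0-11=45
Step 9: prey: 0+0-0=0; pred: 45+0-9=36
Step 10: prey: 0+0-0=0; pred: 36+0-7=29
Max prey = 59 at step 1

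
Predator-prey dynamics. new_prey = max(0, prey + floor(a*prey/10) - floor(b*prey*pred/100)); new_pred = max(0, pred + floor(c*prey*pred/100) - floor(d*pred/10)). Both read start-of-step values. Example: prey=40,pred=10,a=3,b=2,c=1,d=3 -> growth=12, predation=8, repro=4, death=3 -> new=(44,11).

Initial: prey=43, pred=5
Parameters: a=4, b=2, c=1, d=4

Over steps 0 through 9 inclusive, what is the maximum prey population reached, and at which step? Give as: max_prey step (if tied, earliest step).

Answer: 161 6

Derivation:
Step 1: prey: 43+17-4=56; pred: 5+2-2=5
Step 2: prey: 56+22-5=73; pred: 5+2-2=5
Step 3: prey: 73+29-7=95; pred: 5+3-2=6
Step 4: prey: 95+38-11=122; pred: 6+5-2=9
Step 5: prey: 122+48-21=149; pred: 9+10-3=16
Step 6: prey: 149+59-47=161; pred: 16+23-6=33
Step 7: prey: 161+64-106=119; pred: 33+53-13=73
Step 8: prey: 119+47-173=0; pred: 73+86-29=130
Step 9: prey: 0+0-0=0; pred: 130+0-52=78
Max prey = 161 at step 6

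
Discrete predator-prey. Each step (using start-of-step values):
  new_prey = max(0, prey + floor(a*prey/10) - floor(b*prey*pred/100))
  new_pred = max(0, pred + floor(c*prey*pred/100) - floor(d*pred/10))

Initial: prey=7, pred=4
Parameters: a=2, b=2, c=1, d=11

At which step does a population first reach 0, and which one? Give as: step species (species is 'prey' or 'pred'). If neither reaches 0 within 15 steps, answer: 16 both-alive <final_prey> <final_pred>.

Answer: 1 pred

Derivation:
Step 1: prey: 7+1-0=8; pred: 4+0-4=0
First extinction: pred at step 1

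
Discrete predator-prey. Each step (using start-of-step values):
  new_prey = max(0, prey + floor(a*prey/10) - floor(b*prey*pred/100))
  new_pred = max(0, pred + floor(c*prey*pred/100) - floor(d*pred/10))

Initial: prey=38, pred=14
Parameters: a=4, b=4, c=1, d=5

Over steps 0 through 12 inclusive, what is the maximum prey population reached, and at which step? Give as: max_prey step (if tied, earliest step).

Step 1: prey: 38+15-21=32; pred: 14+5-7=12
Step 2: prey: 32+12-15=29; pred: 12+3-6=9
Step 3: prey: 29+11-10=30; pred: 9+2-4=7
Step 4: prey: 30+12-8=34; pred: 7+2-3=6
Step 5: prey: 34+13-8=39; pred: 6+2-3=5
Step 6: prey: 39+15-7=47; pred: 5+1-2=4
Step 7: prey: 47+18-7=58; pred: 4+1-2=3
Step 8: prey: 58+23-6=75; pred: 3+1-1=3
Step 9: prey: 75+30-9=96; pred: 3+2-1=4
Step 10: prey: 96+38-15=119; pred: 4+3-2=5
Step 11: prey: 119+47-23=143; pred: 5+5-2=8
Step 12: prey: 143+57-45=155; pred: 8+11-4=15
Max prey = 155 at step 12

Answer: 155 12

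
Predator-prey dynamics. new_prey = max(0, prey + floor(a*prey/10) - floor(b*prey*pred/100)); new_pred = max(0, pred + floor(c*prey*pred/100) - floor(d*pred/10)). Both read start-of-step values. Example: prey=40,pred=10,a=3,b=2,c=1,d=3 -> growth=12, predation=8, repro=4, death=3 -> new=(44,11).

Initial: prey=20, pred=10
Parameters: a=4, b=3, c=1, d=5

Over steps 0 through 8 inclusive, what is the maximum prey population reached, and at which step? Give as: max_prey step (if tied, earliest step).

Answer: 124 8

Derivation:
Step 1: prey: 20+8-6=22; pred: 10+2-5=7
Step 2: prey: 22+8-4=26; pred: 7+1-3=5
Step 3: prey: 26+10-3=33; pred: 5+1-2=4
Step 4: prey: 33+13-3=43; pred: 4+1-2=3
Step 5: prey: 43+17-3=57; pred: 3+1-1=3
Step 6: prey: 57+22-5=74; pred: 3+1-1=3
Step 7: prey: 74+29-6=97; pred: 3+2-1=4
Step 8: prey: 97+38-11=124; pred: 4+3-2=5
Max prey = 124 at step 8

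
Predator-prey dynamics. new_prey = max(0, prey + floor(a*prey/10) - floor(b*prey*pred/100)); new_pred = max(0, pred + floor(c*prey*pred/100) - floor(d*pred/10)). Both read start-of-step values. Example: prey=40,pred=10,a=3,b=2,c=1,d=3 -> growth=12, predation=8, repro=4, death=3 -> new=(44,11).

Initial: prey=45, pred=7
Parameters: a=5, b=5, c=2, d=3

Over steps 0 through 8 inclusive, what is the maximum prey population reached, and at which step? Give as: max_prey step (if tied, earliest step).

Answer: 52 1

Derivation:
Step 1: prey: 45+22-15=52; pred: 7+6-2=11
Step 2: prey: 52+26-28=50; pred: 11+11-3=19
Step 3: prey: 50+25-47=28; pred: 19+19-5=33
Step 4: prey: 28+14-46=0; pred: 33+18-9=42
Step 5: prey: 0+0-0=0; pred: 42+0-12=30
Step 6: prey: 0+0-0=0; pred: 30+0-9=21
Step 7: prey: 0+0-0=0; pred: 21+0-6=15
Step 8: prey: 0+0-0=0; pred: 15+0-4=11
Max prey = 52 at step 1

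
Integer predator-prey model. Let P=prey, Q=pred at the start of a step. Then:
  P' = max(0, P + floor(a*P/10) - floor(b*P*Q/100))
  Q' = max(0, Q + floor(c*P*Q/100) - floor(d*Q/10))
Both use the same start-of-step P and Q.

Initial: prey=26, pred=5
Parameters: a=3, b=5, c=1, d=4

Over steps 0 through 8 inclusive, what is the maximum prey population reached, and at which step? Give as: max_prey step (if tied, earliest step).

Answer: 52 8

Derivation:
Step 1: prey: 26+7-6=27; pred: 5+1-2=4
Step 2: prey: 27+8-5=30; pred: 4+1-1=4
Step 3: prey: 30+9-6=33; pred: 4+1-1=4
Step 4: prey: 33+9-6=36; pred: 4+1-1=4
Step 5: prey: 36+10-7=39; pred: 4+1-1=4
Step 6: prey: 39+11-7=43; pred: 4+1-1=4
Step 7: prey: 43+12-8=47; pred: 4+1-1=4
Step 8: prey: 47+14-9=52; pred: 4+1-1=4
Max prey = 52 at step 8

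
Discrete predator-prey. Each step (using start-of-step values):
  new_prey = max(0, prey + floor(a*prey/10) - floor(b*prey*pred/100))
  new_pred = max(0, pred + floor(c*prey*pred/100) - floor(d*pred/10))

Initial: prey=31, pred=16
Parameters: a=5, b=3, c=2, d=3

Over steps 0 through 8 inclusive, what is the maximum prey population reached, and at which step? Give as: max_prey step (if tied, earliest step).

Answer: 32 1

Derivation:
Step 1: prey: 31+15-14=32; pred: 16+9-4=21
Step 2: prey: 32+16-20=28; pred: 21+13-6=28
Step 3: prey: 28+14-23=19; pred: 28+15-8=35
Step 4: prey: 19+9-19=9; pred: 35+13-10=38
Step 5: prey: 9+4-10=3; pred: 38+6-11=33
Step 6: prey: 3+1-2=2; pred: 33+1-9=25
Step 7: prey: 2+1-1=2; pred: 25+1-7=19
Step 8: prey: 2+1-1=2; pred: 19+0-5=14
Max prey = 32 at step 1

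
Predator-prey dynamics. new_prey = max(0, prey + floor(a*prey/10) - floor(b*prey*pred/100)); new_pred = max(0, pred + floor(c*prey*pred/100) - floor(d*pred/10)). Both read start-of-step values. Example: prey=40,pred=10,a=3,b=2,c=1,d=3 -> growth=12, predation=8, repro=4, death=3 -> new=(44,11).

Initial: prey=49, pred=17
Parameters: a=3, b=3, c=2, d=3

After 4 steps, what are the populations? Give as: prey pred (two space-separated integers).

Answer: 0 31

Derivation:
Step 1: prey: 49+14-24=39; pred: 17+16-5=28
Step 2: prey: 39+11-32=18; pred: 28+21-8=41
Step 3: prey: 18+5-22=1; pred: 41+14-12=43
Step 4: prey: 1+0-1=0; pred: 43+0-12=31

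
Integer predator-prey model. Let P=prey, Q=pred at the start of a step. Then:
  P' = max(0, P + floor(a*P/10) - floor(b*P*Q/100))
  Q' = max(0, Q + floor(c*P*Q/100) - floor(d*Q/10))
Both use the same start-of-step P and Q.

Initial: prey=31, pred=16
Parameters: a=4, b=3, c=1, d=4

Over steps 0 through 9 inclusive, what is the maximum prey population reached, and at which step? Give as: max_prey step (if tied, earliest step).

Answer: 55 9

Derivation:
Step 1: prey: 31+12-14=29; pred: 16+4-6=14
Step 2: prey: 29+11-12=28; pred: 14+4-5=13
Step 3: prey: 28+11-10=29; pred: 13+3-5=11
Step 4: prey: 29+11-9=31; pred: 11+3-4=10
Step 5: prey: 31+12-9=34; pred: 10+3-4=9
Step 6: prey: 34+13-9=38; pred: 9+3-3=9
Step 7: prey: 38+15-10=43; pred: 9+3-3=9
Step 8: prey: 43+17-11=49; pred: 9+3-3=9
Step 9: prey: 49+19-13=55; pred: 9+4-3=10
Max prey = 55 at step 9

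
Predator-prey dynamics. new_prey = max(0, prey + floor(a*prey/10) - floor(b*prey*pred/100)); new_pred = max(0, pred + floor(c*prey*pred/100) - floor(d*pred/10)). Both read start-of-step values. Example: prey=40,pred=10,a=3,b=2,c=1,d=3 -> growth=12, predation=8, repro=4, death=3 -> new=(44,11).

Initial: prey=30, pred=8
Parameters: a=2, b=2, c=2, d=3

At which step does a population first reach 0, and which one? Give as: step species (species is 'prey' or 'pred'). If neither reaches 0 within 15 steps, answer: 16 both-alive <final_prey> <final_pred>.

Answer: 16 both-alive 2 3

Derivation:
Step 1: prey: 30+6-4=32; pred: 8+4-2=10
Step 2: prey: 32+6-6=32; pred: 10+6-3=13
Step 3: prey: 32+6-8=30; pred: 13+8-3=18
Step 4: prey: 30+6-10=26; pred: 18+10-5=23
Step 5: prey: 26+5-11=20; pred: 23+11-6=28
Step 6: prey: 20+4-11=13; pred: 28+11-8=31
Step 7: prey: 13+2-8=7; pred: 31+8-9=30
Step 8: prey: 7+1-4=4; pred: 30+4-9=25
Step 9: prey: 4+0-2=2; pred: 25+2-7=20
Step 10: prey: 2+0-0=2; pred: 20+0-6=14
Step 11: prey: 2+0-0=2; pred: 14+0-4=10
Step 12: prey: 2+0-0=2; pred: 10+0-3=7
Step 13: prey: 2+0-0=2; pred: 7+0-2=5
Step 14: prey: 2+0-0=2; pred: 5+0-1=4
Step 15: prey: 2+0-0=2; pred: 4+0-1=3
No extinction within 15 steps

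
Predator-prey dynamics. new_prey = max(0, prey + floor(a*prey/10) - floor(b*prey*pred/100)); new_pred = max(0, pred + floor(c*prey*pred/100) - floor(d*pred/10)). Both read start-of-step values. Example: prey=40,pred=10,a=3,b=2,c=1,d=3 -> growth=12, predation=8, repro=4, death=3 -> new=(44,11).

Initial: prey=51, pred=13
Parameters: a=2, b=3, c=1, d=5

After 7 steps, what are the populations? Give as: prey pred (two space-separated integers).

Answer: 29 3

Derivation:
Step 1: prey: 51+10-19=42; pred: 13+6-6=13
Step 2: prey: 42+8-16=34; pred: 13+5-6=12
Step 3: prey: 34+6-12=28; pred: 12+4-6=10
Step 4: prey: 28+5-8=25; pred: 10+2-5=7
Step 5: prey: 25+5-5=25; pred: 7+1-3=5
Step 6: prey: 25+5-3=27; pred: 5+1-2=4
Step 7: prey: 27+5-3=29; pred: 4+1-2=3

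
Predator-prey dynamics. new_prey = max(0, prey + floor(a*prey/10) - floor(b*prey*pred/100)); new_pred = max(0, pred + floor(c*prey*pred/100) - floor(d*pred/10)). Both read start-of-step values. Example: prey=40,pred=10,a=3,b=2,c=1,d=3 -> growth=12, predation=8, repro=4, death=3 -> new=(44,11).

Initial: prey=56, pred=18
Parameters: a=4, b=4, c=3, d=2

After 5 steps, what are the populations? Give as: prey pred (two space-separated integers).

Answer: 0 45

Derivation:
Step 1: prey: 56+22-40=38; pred: 18+30-3=45
Step 2: prey: 38+15-68=0; pred: 45+51-9=87
Step 3: prey: 0+0-0=0; pred: 87+0-17=70
Step 4: prey: 0+0-0=0; pred: 70+0-14=56
Step 5: prey: 0+0-0=0; pred: 56+0-11=45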